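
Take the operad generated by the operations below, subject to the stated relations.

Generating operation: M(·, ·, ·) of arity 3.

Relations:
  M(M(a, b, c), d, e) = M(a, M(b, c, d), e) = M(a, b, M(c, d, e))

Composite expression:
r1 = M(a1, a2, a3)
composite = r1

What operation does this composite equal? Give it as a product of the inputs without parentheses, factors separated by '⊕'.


Every regrouping of M is equal, so read the a-inputs in written order.
M(a1, a2, a3) reduces to a1 ⊕ a2 ⊕ a3

a1 ⊕ a2 ⊕ a3


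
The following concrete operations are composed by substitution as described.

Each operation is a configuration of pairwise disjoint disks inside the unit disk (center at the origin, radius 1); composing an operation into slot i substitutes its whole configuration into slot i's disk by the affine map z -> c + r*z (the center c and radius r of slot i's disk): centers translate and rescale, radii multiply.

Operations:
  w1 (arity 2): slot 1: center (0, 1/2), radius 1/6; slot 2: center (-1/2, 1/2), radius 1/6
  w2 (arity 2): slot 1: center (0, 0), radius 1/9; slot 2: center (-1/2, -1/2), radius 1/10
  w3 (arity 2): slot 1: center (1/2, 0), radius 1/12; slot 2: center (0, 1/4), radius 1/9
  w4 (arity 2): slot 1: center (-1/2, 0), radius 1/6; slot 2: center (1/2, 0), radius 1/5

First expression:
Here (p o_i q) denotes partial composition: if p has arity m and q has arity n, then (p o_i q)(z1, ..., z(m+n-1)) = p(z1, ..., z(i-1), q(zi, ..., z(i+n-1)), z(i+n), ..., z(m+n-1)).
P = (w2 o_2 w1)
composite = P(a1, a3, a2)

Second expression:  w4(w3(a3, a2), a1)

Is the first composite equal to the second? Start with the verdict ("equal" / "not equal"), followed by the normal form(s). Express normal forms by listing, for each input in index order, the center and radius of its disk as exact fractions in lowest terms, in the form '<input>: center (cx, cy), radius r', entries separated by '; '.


not equal: they reduce to a1: center (0, 0), radius 1/9; a2: center (-11/20, -9/20), radius 1/60; a3: center (-1/2, -9/20), radius 1/60 and a1: center (1/2, 0), radius 1/5; a2: center (-1/2, 1/24), radius 1/54; a3: center (-5/12, 0), radius 1/72


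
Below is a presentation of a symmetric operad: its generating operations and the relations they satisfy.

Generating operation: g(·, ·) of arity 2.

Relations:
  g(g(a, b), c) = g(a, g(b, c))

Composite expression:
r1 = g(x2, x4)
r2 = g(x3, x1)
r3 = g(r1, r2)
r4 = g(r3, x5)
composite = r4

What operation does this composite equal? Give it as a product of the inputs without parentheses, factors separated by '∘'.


x2 ∘ x4 ∘ x3 ∘ x1 ∘ x5


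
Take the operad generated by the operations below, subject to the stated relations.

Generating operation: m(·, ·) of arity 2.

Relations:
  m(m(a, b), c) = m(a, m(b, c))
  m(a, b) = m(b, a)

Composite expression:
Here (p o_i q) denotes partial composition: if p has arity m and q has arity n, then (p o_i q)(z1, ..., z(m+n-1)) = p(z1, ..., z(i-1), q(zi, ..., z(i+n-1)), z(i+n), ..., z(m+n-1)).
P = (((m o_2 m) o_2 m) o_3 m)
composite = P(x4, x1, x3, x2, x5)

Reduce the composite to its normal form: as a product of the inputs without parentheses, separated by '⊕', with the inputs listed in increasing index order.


x1 ⊕ x2 ⊕ x3 ⊕ x4 ⊕ x5

Key point: m commutes, so take the x-inputs in any fixed order.
m(x3, x2) collapses to x3 ⊕ x2
m(x1, m(x3, x2)) collapses to x1 ⊕ x3 ⊕ x2
m(m(x1, m(x3, x2)), x5) collapses to x1 ⊕ x3 ⊕ x2 ⊕ x5
m(x4, m(m(x1, m(x3, x2)), x5)) collapses to x4 ⊕ x1 ⊕ x3 ⊕ x2 ⊕ x5
reordering the factors by index: x1 ⊕ x2 ⊕ x3 ⊕ x4 ⊕ x5


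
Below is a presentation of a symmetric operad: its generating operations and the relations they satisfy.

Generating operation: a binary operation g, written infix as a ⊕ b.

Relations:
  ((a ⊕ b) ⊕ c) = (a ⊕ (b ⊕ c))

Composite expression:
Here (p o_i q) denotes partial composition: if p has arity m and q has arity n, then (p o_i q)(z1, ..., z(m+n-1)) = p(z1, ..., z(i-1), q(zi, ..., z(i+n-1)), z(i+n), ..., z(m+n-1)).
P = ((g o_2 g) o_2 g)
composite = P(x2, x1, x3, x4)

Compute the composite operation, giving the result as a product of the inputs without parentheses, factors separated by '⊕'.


x2 ⊕ x1 ⊕ x3 ⊕ x4

Associativity of g dissolves the nesting; only the x-input order survives.
(x1 ⊕ x3) spells out as x1 ⊕ x3
((x1 ⊕ x3) ⊕ x4) spells out as x1 ⊕ x3 ⊕ x4
(x2 ⊕ ((x1 ⊕ x3) ⊕ x4)) spells out as x2 ⊕ x1 ⊕ x3 ⊕ x4


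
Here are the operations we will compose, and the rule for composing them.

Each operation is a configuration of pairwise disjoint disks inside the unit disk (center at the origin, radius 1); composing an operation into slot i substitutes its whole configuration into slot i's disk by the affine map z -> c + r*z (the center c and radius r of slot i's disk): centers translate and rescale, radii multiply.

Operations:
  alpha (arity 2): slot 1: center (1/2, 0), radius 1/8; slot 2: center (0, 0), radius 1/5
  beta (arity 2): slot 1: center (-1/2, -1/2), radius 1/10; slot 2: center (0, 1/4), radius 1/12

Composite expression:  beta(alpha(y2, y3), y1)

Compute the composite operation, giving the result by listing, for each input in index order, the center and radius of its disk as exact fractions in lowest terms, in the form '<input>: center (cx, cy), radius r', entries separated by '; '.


y1: center (0, 1/4), radius 1/12; y2: center (-9/20, -1/2), radius 1/80; y3: center (-1/2, -1/2), radius 1/50

Only the slot chain above each y matters under beta; compose those maps.
for y2, the 2-step affine chain lands on center (-9/20, -1/2), radius 1/80
for y3, the 2-step affine chain lands on center (-1/2, -1/2), radius 1/50
for y1, the 1-step affine chain lands on center (0, 1/4), radius 1/12


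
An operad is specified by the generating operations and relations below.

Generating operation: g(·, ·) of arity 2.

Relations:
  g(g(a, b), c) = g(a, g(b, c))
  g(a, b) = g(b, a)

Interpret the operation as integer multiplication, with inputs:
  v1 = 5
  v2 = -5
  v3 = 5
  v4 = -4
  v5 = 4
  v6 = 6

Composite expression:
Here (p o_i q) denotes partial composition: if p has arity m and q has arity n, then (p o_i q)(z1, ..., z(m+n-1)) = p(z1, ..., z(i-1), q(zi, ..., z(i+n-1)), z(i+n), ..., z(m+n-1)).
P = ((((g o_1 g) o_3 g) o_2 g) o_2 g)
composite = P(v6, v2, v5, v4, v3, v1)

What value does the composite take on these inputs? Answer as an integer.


12000

g(v2, v5) = -20
g(g(v2, v5), v4) = 80
g(v6, g(g(v2, v5), v4)) = 480
g(v3, v1) = 25
g(g(v6, g(g(v2, v5), v4)), g(v3, v1)) = 12000


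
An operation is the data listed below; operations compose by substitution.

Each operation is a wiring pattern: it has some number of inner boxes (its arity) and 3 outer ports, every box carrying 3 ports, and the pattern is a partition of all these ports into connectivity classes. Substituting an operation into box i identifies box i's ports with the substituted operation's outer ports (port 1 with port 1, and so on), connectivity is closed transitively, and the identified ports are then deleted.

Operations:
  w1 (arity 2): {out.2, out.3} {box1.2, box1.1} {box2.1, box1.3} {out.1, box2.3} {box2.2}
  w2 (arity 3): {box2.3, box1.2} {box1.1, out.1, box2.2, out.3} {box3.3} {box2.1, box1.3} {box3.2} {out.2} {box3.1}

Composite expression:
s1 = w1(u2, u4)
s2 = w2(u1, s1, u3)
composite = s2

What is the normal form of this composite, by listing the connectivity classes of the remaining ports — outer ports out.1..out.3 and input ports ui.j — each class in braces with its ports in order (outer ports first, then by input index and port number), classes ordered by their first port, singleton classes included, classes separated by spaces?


After gluing at w2, chains via deleted ports link the u-ports.
composing w1 on (u2, u4), with out.j its own outer ports: {out.1, u4.3} {out.2, out.3} {u2.1, u2.2} {u2.3, u4.1} {u4.2}
composing w2 on (u1, u2, u4, u3), with out.j its own outer ports: {out.1, out.3, u1.1, u1.2} {out.2} {u1.3, u4.3} {u2.1, u2.2} {u2.3, u4.1} {u3.1} {u3.2} {u3.3} {u4.2}

{out.1, out.3, u1.1, u1.2} {out.2} {u1.3, u4.3} {u2.1, u2.2} {u2.3, u4.1} {u3.1} {u3.2} {u3.3} {u4.2}


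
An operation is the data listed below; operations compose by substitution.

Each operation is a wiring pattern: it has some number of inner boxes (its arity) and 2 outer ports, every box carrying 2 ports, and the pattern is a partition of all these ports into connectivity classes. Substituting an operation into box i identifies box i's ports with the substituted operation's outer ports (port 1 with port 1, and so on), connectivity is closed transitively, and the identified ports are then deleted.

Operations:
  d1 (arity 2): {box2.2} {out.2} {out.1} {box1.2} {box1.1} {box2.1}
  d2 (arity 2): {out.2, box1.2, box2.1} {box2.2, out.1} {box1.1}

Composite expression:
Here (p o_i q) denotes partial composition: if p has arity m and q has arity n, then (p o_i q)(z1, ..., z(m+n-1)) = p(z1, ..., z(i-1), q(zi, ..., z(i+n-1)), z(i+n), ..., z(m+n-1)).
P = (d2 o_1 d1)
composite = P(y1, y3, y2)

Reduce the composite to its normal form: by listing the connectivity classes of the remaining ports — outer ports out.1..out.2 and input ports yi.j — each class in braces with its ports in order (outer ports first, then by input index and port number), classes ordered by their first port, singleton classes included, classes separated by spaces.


{out.1, y2.2} {out.2, y2.1} {y1.1} {y1.2} {y3.1} {y3.2}


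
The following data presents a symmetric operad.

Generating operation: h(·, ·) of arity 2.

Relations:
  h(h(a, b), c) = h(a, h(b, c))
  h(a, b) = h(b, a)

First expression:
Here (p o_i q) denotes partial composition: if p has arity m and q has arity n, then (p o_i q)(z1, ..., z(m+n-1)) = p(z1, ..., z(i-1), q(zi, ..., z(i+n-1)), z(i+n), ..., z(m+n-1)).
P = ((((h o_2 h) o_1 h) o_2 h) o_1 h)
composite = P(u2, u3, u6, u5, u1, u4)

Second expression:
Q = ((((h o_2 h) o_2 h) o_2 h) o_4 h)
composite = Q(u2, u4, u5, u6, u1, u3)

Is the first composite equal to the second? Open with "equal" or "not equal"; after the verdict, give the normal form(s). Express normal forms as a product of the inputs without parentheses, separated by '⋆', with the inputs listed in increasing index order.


equal — both sides give u1 ⋆ u2 ⋆ u3 ⋆ u4 ⋆ u5 ⋆ u6

The first expression reduces to u1 ⋆ u2 ⋆ u3 ⋆ u4 ⋆ u5 ⋆ u6
The second expression reduces to u1 ⋆ u2 ⋆ u3 ⋆ u4 ⋆ u5 ⋆ u6
Both agree, so they are equal.


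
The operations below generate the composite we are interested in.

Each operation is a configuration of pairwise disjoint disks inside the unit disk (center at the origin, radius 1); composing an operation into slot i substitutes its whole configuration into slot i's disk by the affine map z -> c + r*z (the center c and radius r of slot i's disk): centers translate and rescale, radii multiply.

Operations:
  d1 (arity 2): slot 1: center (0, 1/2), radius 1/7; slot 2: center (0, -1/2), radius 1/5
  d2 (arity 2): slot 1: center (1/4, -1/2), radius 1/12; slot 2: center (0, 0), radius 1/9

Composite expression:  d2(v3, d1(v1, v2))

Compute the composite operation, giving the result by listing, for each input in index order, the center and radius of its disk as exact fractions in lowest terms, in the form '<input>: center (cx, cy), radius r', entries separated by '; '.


v1: center (0, 1/18), radius 1/63; v2: center (0, -1/18), radius 1/45; v3: center (1/4, -1/2), radius 1/12

Below d2, radii multiply path by path; the v-disk centers shift.
v3 passes through 1 substitution, ending at center (1/4, -1/2), radius 1/12
v1 passes through 2 substitutions, ending at center (0, 1/18), radius 1/63
v2 passes through 2 substitutions, ending at center (0, -1/18), radius 1/45


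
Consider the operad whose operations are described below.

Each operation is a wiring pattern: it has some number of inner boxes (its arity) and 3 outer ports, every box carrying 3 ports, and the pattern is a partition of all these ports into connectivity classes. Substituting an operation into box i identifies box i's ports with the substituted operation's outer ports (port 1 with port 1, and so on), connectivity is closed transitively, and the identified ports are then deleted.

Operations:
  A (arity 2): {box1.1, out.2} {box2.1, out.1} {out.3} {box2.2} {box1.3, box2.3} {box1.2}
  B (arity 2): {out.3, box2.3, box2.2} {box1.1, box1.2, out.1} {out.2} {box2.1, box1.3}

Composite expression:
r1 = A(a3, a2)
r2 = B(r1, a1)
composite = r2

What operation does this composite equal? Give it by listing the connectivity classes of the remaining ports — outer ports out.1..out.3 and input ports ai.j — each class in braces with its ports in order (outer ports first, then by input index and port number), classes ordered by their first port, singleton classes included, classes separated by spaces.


After gluing at B, chains via deleted ports link the a-ports.
the subtree at A composes to {out.1, a2.1} {out.2, a3.1} {out.3} {a2.2} {a2.3, a3.3} {a3.2} on (a3, a2); out.j = own outer ports
the subtree at B composes to {out.1, a2.1, a3.1} {out.2} {out.3, a1.2, a1.3} {a1.1} {a2.2} {a2.3, a3.3} {a3.2} on (a3, a2, a1); out.j = own outer ports

{out.1, a2.1, a3.1} {out.2} {out.3, a1.2, a1.3} {a1.1} {a2.2} {a2.3, a3.3} {a3.2}


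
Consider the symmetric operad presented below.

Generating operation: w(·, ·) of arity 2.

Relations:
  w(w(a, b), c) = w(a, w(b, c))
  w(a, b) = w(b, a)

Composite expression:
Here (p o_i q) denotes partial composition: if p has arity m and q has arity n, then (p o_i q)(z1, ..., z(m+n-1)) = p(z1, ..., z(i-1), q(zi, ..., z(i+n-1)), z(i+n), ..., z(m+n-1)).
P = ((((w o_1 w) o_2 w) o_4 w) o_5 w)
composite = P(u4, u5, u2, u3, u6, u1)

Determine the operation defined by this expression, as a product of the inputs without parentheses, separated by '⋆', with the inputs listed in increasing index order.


u1 ⋆ u2 ⋆ u3 ⋆ u4 ⋆ u5 ⋆ u6


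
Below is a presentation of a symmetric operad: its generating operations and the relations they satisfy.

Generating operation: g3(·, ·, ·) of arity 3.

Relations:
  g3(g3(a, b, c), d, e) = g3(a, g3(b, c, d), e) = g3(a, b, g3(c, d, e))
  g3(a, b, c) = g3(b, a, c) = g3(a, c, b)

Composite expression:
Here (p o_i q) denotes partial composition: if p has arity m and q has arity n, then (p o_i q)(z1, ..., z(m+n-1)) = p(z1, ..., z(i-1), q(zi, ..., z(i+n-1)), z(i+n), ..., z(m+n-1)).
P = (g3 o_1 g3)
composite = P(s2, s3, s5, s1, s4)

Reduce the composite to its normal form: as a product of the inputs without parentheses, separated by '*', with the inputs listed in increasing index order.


s1 * s2 * s3 * s4 * s5

Reordering under g3 is free, so list the s-inputs canonically.
g3(s2, s3, s5) collapses to s2 * s3 * s5
g3(g3(s2, s3, s5), s1, s4) collapses to s2 * s3 * s5 * s1 * s4
the factors in increasing index order: s1 * s2 * s3 * s4 * s5


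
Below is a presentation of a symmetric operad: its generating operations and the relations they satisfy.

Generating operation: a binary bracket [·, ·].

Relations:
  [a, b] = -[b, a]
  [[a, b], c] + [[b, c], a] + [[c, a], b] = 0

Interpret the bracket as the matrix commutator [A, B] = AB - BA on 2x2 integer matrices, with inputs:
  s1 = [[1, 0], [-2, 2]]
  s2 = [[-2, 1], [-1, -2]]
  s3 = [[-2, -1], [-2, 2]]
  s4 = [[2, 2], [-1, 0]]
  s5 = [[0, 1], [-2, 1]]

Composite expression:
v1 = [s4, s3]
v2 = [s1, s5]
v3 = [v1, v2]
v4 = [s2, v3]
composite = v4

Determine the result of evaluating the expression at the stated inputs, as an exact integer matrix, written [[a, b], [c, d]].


[s4, s3] = [[-5, 6], [8, 5]]
[s1, s5] = [[2, -1], [0, -2]]
[[s4, s3], [s1, s5]] = [[8, -14], [32, -8]]
[s2, [[s4, s3], [s1, s5]]] = [[18, -16], [-16, -18]]

[[18, -16], [-16, -18]]


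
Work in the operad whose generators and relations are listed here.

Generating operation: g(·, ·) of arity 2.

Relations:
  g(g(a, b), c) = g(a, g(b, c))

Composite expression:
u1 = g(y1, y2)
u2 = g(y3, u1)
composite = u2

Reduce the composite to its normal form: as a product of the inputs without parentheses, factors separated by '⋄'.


y3 ⋄ y1 ⋄ y2

Every regrouping of g is equal, so read the y-inputs in written order.
g(y1, y2) linearizes to y1 ⋄ y2
g(y3, g(y1, y2)) linearizes to y3 ⋄ y1 ⋄ y2


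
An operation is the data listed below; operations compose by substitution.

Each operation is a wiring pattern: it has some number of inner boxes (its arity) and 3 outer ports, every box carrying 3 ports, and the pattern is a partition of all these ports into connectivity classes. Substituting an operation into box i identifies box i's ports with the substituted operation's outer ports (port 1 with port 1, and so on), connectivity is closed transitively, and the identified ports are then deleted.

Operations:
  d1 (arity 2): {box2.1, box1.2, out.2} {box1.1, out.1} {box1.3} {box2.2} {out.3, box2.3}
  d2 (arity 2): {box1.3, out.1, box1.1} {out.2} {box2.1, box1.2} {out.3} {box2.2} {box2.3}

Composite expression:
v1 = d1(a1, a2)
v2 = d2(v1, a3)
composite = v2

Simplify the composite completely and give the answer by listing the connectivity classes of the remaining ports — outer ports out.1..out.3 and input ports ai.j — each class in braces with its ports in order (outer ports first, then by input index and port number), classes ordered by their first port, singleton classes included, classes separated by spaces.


{out.1, a1.1, a2.3} {out.2} {out.3} {a1.2, a2.1, a3.1} {a1.3} {a2.2} {a3.2} {a3.3}

Connectivity passes through glued d2-boundaries; trace each wire chain.
stage d1: inputs (a1, a2), connectivity {out.1, a1.1} {out.2, a1.2, a2.1} {out.3, a2.3} {a1.3} {a2.2}, out.j its boundary
stage d2: inputs (a1, a2, a3), connectivity {out.1, a1.1, a2.3} {out.2} {out.3} {a1.2, a2.1, a3.1} {a1.3} {a2.2} {a3.2} {a3.3}, out.j its boundary


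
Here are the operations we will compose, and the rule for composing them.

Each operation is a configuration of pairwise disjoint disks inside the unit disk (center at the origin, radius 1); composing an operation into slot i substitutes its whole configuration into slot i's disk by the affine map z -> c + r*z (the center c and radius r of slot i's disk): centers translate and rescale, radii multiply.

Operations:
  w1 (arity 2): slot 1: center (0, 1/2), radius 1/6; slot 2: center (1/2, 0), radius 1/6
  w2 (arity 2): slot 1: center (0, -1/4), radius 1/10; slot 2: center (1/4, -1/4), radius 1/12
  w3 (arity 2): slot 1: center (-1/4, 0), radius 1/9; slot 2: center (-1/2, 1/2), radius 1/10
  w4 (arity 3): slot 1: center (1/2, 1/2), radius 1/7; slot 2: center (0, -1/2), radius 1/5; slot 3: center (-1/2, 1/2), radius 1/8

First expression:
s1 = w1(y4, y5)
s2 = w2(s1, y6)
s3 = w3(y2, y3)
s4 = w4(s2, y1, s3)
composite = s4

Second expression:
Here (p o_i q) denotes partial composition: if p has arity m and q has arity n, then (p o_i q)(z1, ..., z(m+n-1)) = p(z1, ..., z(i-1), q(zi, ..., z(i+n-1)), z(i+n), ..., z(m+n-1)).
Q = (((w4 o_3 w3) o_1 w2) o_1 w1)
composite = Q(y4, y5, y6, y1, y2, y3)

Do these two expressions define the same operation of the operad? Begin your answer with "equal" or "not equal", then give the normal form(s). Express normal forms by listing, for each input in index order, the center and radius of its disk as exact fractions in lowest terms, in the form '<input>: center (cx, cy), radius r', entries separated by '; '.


equal: each reduces to y1: center (0, -1/2), radius 1/5; y2: center (-17/32, 1/2), radius 1/72; y3: center (-9/16, 9/16), radius 1/80; y4: center (1/2, 33/70), radius 1/420; y5: center (71/140, 13/28), radius 1/420; y6: center (15/28, 13/28), radius 1/84

The first expression, normalized: y1: center (0, -1/2), radius 1/5; y2: center (-17/32, 1/2), radius 1/72; y3: center (-9/16, 9/16), radius 1/80; y4: center (1/2, 33/70), radius 1/420; y5: center (71/140, 13/28), radius 1/420; y6: center (15/28, 13/28), radius 1/84
The second expression, normalized: y1: center (0, -1/2), radius 1/5; y2: center (-17/32, 1/2), radius 1/72; y3: center (-9/16, 9/16), radius 1/80; y4: center (1/2, 33/70), radius 1/420; y5: center (71/140, 13/28), radius 1/420; y6: center (15/28, 13/28), radius 1/84
One common form — equal.


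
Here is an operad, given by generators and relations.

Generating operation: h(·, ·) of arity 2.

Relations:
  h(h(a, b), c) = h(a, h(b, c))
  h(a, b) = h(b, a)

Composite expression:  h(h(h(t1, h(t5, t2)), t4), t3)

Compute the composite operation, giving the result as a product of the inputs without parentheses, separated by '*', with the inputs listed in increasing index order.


Shape and order are irrelevant to h; the t-input set decides.
h(t5, t2) linearizes to t5 * t2
h(t1, h(t5, t2)) linearizes to t1 * t5 * t2
h(h(t1, h(t5, t2)), t4) linearizes to t1 * t5 * t2 * t4
h(h(h(t1, h(t5, t2)), t4), t3) linearizes to t1 * t5 * t2 * t4 * t3
rearranged into index order: t1 * t2 * t3 * t4 * t5

t1 * t2 * t3 * t4 * t5


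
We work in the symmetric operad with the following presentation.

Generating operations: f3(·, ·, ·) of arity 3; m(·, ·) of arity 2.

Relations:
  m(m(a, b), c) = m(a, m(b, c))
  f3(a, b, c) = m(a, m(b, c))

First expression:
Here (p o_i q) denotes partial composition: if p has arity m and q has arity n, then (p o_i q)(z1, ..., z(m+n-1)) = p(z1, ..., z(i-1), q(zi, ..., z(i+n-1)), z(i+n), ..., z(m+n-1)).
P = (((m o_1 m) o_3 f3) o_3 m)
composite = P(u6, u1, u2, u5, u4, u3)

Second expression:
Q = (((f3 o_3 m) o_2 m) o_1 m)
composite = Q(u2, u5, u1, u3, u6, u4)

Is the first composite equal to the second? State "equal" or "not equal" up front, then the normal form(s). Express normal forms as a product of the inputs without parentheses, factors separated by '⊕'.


not equal; the first gives u6 ⊕ u1 ⊕ u2 ⊕ u5 ⊕ u4 ⊕ u3 and the second u2 ⊕ u5 ⊕ u1 ⊕ u3 ⊕ u6 ⊕ u4

Reducing the first expression gives u6 ⊕ u1 ⊕ u2 ⊕ u5 ⊕ u4 ⊕ u3
Reducing the second expression gives u2 ⊕ u5 ⊕ u1 ⊕ u3 ⊕ u6 ⊕ u4
Distinct normal forms: not equal.


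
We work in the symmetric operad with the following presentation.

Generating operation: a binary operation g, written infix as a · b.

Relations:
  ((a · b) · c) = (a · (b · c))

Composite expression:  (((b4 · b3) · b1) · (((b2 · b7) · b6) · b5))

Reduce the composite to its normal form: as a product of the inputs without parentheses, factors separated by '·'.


Key point: g is associative — brackets drop, the b-order remains.
(b4 · b3) flattens to b4 · b3
((b4 · b3) · b1) flattens to b4 · b3 · b1
(b2 · b7) flattens to b2 · b7
((b2 · b7) · b6) flattens to b2 · b7 · b6
(((b2 · b7) · b6) · b5) flattens to b2 · b7 · b6 · b5
(((b4 · b3) · b1) · (((b2 · b7) · b6) · b5)) flattens to b4 · b3 · b1 · b2 · b7 · b6 · b5

b4 · b3 · b1 · b2 · b7 · b6 · b5


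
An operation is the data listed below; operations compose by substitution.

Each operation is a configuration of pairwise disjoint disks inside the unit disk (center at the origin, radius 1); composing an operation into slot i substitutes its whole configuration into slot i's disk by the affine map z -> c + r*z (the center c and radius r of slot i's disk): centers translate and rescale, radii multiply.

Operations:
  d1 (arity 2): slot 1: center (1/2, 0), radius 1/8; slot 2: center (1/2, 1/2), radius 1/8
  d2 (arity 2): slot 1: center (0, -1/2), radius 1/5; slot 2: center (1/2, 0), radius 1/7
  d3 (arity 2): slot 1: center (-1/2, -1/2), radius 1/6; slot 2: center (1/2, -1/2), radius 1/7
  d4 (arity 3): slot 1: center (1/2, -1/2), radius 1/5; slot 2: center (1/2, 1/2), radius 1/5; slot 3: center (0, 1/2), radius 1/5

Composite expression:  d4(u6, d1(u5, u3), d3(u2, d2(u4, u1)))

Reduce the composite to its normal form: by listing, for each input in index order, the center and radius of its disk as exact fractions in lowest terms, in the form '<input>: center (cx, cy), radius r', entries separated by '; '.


Only the slot chain above each u matters under d4; compose those maps.
tracing u6 down its 1-map path: center (1/2, -1/2), radius 1/5
tracing u5 down its 2-map path: center (3/5, 1/2), radius 1/40
tracing u3 down its 2-map path: center (3/5, 3/5), radius 1/40
tracing u2 down its 2-map path: center (-1/10, 2/5), radius 1/30
tracing u4 down its 3-map path: center (1/10, 27/70), radius 1/175
tracing u1 down its 3-map path: center (4/35, 2/5), radius 1/245

u1: center (4/35, 2/5), radius 1/245; u2: center (-1/10, 2/5), radius 1/30; u3: center (3/5, 3/5), radius 1/40; u4: center (1/10, 27/70), radius 1/175; u5: center (3/5, 1/2), radius 1/40; u6: center (1/2, -1/2), radius 1/5


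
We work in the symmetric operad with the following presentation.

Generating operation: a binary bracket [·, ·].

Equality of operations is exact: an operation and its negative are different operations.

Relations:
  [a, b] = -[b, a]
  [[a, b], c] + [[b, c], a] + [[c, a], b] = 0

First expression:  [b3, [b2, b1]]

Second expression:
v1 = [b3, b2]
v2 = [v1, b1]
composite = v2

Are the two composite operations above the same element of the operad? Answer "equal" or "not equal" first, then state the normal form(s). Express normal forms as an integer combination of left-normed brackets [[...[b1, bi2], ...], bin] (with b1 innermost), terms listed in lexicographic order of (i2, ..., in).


not equal; first: [[b1, b2], b3]; second: [[b1, b2], b3] - [[b1, b3], b2]

The first expression, normalized: [[b1, b2], b3]
The second expression, normalized: [[b1, b2], b3] - [[b1, b3], b2]
No match — not equal.


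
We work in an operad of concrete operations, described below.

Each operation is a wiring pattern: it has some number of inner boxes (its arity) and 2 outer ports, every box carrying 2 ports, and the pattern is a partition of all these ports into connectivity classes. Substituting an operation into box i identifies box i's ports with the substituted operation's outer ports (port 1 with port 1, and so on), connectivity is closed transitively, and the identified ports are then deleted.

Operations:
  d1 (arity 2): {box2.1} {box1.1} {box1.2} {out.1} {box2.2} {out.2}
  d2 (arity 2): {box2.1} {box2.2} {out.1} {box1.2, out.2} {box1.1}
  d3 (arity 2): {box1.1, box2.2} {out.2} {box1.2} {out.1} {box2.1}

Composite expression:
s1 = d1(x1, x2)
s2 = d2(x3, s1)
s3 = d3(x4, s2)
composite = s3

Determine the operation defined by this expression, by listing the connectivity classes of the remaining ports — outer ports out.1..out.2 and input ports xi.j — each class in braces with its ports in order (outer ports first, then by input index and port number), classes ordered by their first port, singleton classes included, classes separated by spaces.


{out.1} {out.2} {x1.1} {x1.2} {x2.1} {x2.2} {x3.1} {x3.2, x4.1} {x4.2}

Connectivity passes through glued d3-boundaries; trace each wire chain.
through d1, on inputs (x1, x2): {out.1} {out.2} {x1.1} {x1.2} {x2.1} {x2.2} (out.j = stage outer ports)
through d2, on inputs (x3, x1, x2): {out.1} {out.2, x3.2} {x1.1} {x1.2} {x2.1} {x2.2} {x3.1} (out.j = stage outer ports)
through d3, on inputs (x4, x3, x1, x2): {out.1} {out.2} {x1.1} {x1.2} {x2.1} {x2.2} {x3.1} {x3.2, x4.1} {x4.2} (out.j = stage outer ports)


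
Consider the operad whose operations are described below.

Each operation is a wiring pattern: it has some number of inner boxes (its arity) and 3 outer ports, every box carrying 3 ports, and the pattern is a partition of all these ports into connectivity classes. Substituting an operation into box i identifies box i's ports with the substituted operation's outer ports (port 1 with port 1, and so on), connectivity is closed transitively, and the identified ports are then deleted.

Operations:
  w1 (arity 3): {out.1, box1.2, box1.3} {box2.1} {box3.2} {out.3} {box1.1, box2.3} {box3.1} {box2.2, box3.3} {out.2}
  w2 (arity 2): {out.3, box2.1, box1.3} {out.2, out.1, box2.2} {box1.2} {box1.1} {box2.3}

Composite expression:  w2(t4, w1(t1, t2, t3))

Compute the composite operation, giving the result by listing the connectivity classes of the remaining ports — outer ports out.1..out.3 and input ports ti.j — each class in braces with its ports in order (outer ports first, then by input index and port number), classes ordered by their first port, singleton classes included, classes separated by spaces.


{out.1, out.2} {out.3, t1.2, t1.3, t4.3} {t1.1, t2.3} {t2.1} {t2.2, t3.3} {t3.1} {t3.2} {t4.1} {t4.2}

Treat the ports identified at w2 as solder joints: merge, then drop.
through w1, on inputs (t1, t2, t3): {out.1, t1.2, t1.3} {out.2} {out.3} {t1.1, t2.3} {t2.1} {t2.2, t3.3} {t3.1} {t3.2} (out.j = stage outer ports)
through w2, on inputs (t4, t1, t2, t3): {out.1, out.2} {out.3, t1.2, t1.3, t4.3} {t1.1, t2.3} {t2.1} {t2.2, t3.3} {t3.1} {t3.2} {t4.1} {t4.2} (out.j = stage outer ports)


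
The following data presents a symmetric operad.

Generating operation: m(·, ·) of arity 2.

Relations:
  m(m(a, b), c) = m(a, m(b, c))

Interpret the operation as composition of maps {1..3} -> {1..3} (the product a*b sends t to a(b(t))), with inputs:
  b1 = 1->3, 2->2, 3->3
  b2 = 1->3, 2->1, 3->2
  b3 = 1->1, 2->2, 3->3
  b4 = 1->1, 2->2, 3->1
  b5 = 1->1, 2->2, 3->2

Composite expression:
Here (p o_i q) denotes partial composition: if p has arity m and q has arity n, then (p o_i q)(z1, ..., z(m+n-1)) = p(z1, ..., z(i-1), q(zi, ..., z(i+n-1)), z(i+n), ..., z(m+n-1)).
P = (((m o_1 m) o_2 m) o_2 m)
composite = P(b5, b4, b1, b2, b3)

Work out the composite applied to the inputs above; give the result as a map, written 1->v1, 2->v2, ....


1->1, 2->1, 3->2

m(b4, b1) = 1->1, 2->2, 3->1
m(m(b4, b1), b2) = 1->1, 2->1, 3->2
m(b5, m(m(b4, b1), b2)) = 1->1, 2->1, 3->2
m(m(b5, m(m(b4, b1), b2)), b3) = 1->1, 2->1, 3->2


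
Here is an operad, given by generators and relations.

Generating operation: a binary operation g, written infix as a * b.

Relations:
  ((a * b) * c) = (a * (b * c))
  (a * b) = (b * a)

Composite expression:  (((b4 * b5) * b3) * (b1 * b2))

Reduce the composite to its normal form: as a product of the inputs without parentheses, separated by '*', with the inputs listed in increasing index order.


Reordering under g is free, so list the b-inputs canonically.
(b4 * b5) unparenthesizes to b4 * b5
((b4 * b5) * b3) unparenthesizes to b4 * b5 * b3
(b1 * b2) unparenthesizes to b1 * b2
(((b4 * b5) * b3) * (b1 * b2)) unparenthesizes to b4 * b5 * b3 * b1 * b2
putting the inputs in ascending order: b1 * b2 * b3 * b4 * b5

b1 * b2 * b3 * b4 * b5


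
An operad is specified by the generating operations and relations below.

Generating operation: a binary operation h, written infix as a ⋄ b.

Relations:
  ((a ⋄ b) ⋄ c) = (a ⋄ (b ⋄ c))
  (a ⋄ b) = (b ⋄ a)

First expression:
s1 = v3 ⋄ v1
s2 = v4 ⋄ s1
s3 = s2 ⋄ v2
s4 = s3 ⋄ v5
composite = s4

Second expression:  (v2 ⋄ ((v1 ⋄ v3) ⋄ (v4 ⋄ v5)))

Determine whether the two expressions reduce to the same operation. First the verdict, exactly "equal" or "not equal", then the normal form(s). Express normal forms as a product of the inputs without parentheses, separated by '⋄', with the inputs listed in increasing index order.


The first expression, normalized: v1 ⋄ v2 ⋄ v3 ⋄ v4 ⋄ v5
The second expression, normalized: v1 ⋄ v2 ⋄ v3 ⋄ v4 ⋄ v5
The normal forms match — equal.

equal; the common form is v1 ⋄ v2 ⋄ v3 ⋄ v4 ⋄ v5


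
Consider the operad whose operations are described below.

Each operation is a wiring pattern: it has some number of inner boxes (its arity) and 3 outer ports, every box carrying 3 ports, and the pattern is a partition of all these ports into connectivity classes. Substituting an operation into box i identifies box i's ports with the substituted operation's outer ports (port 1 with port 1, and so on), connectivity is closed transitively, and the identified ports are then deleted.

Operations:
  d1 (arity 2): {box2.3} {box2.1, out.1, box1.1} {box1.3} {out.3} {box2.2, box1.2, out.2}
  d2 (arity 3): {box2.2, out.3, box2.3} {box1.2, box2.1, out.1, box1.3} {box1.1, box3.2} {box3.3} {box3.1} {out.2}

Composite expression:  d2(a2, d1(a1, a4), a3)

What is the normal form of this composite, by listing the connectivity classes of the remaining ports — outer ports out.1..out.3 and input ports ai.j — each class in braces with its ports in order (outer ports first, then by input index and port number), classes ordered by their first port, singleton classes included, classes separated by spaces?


Connectivity passes through glued d2-boundaries; trace each wire chain.
through d1, on inputs (a1, a4): {out.1, a1.1, a4.1} {out.2, a1.2, a4.2} {out.3} {a1.3} {a4.3} (out.j = stage outer ports)
through d2, on inputs (a2, a1, a4, a3): {out.1, a1.1, a2.2, a2.3, a4.1} {out.2} {out.3, a1.2, a4.2} {a1.3} {a2.1, a3.2} {a3.1} {a3.3} {a4.3} (out.j = stage outer ports)

{out.1, a1.1, a2.2, a2.3, a4.1} {out.2} {out.3, a1.2, a4.2} {a1.3} {a2.1, a3.2} {a3.1} {a3.3} {a4.3}


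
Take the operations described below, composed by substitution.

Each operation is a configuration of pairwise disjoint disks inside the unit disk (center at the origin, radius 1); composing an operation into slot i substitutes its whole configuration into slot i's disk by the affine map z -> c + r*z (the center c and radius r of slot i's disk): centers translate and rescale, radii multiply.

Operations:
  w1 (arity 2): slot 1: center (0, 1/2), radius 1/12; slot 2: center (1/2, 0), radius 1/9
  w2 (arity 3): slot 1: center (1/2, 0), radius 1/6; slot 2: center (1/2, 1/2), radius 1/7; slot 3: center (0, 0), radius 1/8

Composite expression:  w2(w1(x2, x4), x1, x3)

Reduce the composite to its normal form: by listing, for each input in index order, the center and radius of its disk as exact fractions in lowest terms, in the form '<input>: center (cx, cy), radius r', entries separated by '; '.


x1: center (1/2, 1/2), radius 1/7; x2: center (1/2, 1/12), radius 1/72; x3: center (0, 0), radius 1/8; x4: center (7/12, 0), radius 1/54

Only the slot chain above each x matters under w2; compose those maps.
tracing x2 down its 2-map path: center (1/2, 1/12), radius 1/72
tracing x4 down its 2-map path: center (7/12, 0), radius 1/54
tracing x1 down its 1-map path: center (1/2, 1/2), radius 1/7
tracing x3 down its 1-map path: center (0, 0), radius 1/8


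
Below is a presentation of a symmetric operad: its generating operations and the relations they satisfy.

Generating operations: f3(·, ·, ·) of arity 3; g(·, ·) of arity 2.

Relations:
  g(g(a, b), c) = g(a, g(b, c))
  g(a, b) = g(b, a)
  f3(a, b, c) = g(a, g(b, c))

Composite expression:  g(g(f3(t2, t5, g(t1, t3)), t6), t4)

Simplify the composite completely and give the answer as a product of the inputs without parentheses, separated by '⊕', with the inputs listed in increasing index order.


Key point: g commutes, so take the t-inputs in any fixed order.
g(t1, t3) collapses to t1 ⊕ t3
f3(t2, t5, g(t1, t3)) collapses to t2 ⊕ t5 ⊕ t1 ⊕ t3
g(f3(t2, t5, g(t1, t3)), t6) collapses to t2 ⊕ t5 ⊕ t1 ⊕ t3 ⊕ t6
g(g(f3(t2, t5, g(t1, t3)), t6), t4) collapses to t2 ⊕ t5 ⊕ t1 ⊕ t3 ⊕ t6 ⊕ t4
commutativity sorts the factors: t1 ⊕ t2 ⊕ t3 ⊕ t4 ⊕ t5 ⊕ t6

t1 ⊕ t2 ⊕ t3 ⊕ t4 ⊕ t5 ⊕ t6


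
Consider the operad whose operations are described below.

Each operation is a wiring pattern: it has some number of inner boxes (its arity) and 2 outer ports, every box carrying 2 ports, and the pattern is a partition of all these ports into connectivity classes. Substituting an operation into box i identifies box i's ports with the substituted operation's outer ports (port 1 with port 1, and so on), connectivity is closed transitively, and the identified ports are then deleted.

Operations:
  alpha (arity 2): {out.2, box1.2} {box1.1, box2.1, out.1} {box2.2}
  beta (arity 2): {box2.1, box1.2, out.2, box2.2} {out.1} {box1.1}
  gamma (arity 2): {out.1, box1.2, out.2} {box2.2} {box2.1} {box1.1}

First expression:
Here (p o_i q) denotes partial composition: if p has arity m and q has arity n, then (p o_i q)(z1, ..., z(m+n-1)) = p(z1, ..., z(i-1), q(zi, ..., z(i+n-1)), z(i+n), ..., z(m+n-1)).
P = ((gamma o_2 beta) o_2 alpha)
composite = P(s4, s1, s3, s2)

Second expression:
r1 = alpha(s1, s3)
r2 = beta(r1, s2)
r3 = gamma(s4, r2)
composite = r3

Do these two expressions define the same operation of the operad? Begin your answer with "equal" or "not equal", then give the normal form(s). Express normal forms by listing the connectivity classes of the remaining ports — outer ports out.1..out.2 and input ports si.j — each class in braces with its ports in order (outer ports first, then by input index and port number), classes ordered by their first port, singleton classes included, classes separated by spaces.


The first expression, normalized: {out.1, out.2, s4.2} {s1.1, s3.1} {s1.2, s2.1, s2.2} {s3.2} {s4.1}
The second expression, normalized: {out.1, out.2, s4.2} {s1.1, s3.1} {s1.2, s2.1, s2.2} {s3.2} {s4.1}
The forms coincide; equal.

equal — both sides give {out.1, out.2, s4.2} {s1.1, s3.1} {s1.2, s2.1, s2.2} {s3.2} {s4.1}


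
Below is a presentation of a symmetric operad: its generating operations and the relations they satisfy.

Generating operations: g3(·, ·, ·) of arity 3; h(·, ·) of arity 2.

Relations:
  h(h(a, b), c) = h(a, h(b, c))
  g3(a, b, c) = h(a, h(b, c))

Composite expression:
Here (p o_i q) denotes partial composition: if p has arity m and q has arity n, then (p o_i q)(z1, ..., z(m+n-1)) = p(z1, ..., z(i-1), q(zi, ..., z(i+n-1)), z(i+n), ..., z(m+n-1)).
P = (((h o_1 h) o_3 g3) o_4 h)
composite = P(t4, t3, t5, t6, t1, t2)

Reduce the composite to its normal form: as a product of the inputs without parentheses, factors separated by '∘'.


t4 ∘ t3 ∘ t5 ∘ t6 ∘ t1 ∘ t2

Associativity of h dissolves the nesting; only the t-input order survives.
h(t4, t3) flattens to t4 ∘ t3
h(t6, t1) flattens to t6 ∘ t1
g3(t5, h(t6, t1), t2) flattens to t5 ∘ t6 ∘ t1 ∘ t2
h(h(t4, t3), g3(t5, h(t6, t1), t2)) flattens to t4 ∘ t3 ∘ t5 ∘ t6 ∘ t1 ∘ t2


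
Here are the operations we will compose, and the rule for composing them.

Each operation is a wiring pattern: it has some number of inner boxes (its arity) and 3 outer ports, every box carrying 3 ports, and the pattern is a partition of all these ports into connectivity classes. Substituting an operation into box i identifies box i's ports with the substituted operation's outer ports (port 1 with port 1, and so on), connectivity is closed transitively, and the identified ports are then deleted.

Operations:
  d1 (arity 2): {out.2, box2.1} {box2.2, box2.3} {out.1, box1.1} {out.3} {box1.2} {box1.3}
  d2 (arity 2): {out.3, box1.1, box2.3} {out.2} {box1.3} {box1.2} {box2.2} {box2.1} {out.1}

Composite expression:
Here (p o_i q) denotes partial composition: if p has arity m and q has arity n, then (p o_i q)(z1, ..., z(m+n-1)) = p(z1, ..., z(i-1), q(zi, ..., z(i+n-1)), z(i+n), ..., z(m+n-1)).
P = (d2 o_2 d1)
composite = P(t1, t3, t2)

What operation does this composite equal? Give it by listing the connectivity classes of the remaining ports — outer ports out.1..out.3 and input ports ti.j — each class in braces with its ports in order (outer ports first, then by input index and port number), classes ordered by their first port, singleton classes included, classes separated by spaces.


Treat the ports identified at d2 as solder joints: merge, then drop.
d1 over (t3, t2) gives {out.1, t3.1} {out.2, t2.1} {out.3} {t2.2, t2.3} {t3.2} {t3.3}, out.j being that stage's outer ports
d2 over (t1, t3, t2) gives {out.1} {out.2} {out.3, t1.1} {t1.2} {t1.3} {t2.1} {t2.2, t2.3} {t3.1} {t3.2} {t3.3}, out.j being that stage's outer ports

{out.1} {out.2} {out.3, t1.1} {t1.2} {t1.3} {t2.1} {t2.2, t2.3} {t3.1} {t3.2} {t3.3}


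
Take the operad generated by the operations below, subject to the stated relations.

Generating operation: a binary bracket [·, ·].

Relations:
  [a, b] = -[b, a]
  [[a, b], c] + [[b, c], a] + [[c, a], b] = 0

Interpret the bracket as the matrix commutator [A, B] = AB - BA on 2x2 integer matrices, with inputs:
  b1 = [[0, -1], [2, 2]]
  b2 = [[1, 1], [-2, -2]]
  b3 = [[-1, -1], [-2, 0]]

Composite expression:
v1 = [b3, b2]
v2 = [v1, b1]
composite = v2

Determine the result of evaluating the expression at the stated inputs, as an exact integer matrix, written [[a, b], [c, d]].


[[-4, -4], [0, 4]]

[b3, b2] = [[4, 2], [-8, -4]]
[[b3, b2], b1] = [[-4, -4], [0, 4]]
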